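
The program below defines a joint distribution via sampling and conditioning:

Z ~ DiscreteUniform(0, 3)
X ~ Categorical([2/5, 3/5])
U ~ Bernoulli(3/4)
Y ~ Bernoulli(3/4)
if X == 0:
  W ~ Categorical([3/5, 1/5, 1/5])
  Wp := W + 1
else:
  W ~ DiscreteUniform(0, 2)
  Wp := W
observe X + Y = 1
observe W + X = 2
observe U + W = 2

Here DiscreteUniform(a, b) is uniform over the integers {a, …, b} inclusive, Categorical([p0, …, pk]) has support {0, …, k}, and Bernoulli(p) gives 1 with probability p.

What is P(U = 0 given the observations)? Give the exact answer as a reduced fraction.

P(U = 0 | obs) = 2/7

Enumerate traces; 8 have nonzero weight after conditioning:
  (Z=0, X=0, U=0, Y=1, W=2) weight 3/800
  (Z=0, X=1, U=1, Y=0, W=1) weight 3/320
  (Z=1, X=0, U=0, Y=1, W=2) weight 3/800
  (Z=1, X=1, U=1, Y=0, W=1) weight 3/320
  (Z=2, X=0, U=0, Y=1, W=2) weight 3/800
  (Z=2, X=1, U=1, Y=0, W=1) weight 3/320
  (Z=3, X=0, U=0, Y=1, W=2) weight 3/800
  (Z=3, X=1, U=1, Y=0, W=1) weight 3/320
Group by U:
  weight(U=0) = 3/200
  weight(U=1) = 3/80
Total weight = 3/200 + 3/80 = 21/400
P(U=0 | obs) = 3/200 / 21/400 = 2/7
P(U=1 | obs) = 3/80 / 21/400 = 5/7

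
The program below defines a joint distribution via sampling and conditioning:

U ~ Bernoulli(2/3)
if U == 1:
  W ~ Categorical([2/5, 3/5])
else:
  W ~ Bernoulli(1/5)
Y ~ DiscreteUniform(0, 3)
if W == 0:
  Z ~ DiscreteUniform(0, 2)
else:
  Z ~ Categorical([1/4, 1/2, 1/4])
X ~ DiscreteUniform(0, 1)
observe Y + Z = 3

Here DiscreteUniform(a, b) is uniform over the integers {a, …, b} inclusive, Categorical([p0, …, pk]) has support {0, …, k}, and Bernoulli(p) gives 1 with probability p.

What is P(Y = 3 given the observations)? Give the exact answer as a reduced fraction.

P(Y = 3 | obs) = 53/180

Enumerate traces; 24 have nonzero weight after conditioning:
  (U=0, W=0, Y=1, Z=2, X=0) weight 1/90
  (U=0, W=0, Y=1, Z=2, X=1) weight 1/90
  (U=0, W=0, Y=2, Z=1, X=0) weight 1/90
  (U=0, W=0, Y=2, Z=1, X=1) weight 1/90
  (U=0, W=0, Y=3, Z=0, X=0) weight 1/90
  (U=0, W=0, Y=3, Z=0, X=1) weight 1/90
  (U=0, W=1, Y=1, Z=2, X=0) weight 1/480
  (U=0, W=1, Y=1, Z=2, X=1) weight 1/480
  … 16 more
Group by Y:
  weight(Y=1) = 53/720
  weight(Y=2) = 37/360
  weight(Y=3) = 53/720
Total weight = 53/720 + 37/360 + 53/720 = 1/4
P(Y=1 | obs) = 53/720 / 1/4 = 53/180
P(Y=2 | obs) = 37/360 / 1/4 = 37/90
P(Y=3 | obs) = 53/720 / 1/4 = 53/180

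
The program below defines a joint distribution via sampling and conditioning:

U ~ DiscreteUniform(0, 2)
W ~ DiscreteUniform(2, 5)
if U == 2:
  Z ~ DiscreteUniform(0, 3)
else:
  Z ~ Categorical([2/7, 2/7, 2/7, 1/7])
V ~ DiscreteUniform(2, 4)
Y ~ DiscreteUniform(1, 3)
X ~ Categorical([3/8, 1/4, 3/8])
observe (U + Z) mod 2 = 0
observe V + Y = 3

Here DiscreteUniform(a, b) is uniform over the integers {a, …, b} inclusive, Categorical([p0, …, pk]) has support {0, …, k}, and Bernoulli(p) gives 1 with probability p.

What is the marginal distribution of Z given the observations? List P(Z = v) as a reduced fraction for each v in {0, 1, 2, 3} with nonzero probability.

Enumerate traces; 72 have nonzero weight after conditioning:
  (U=0, W=2, Z=0, V=2, Y=1, X=0) weight 1/1008
  (U=0, W=2, Z=0, V=2, Y=1, X=1) weight 1/1512
  (U=0, W=2, Z=0, V=2, Y=1, X=2) weight 1/1008
  (U=0, W=2, Z=2, V=2, Y=1, X=0) weight 1/1008
  (U=0, W=2, Z=2, V=2, Y=1, X=1) weight 1/1512
  (U=0, W=2, Z=2, V=2, Y=1, X=2) weight 1/1008
  (U=0, W=3, Z=0, V=2, Y=1, X=0) weight 1/1008
  (U=0, W=3, Z=0, V=2, Y=1, X=1) weight 1/1512
  (U=1, W=2, Z=1, V=2, Y=1, X=0) weight 1/1008
  (U=1, W=2, Z=3, V=2, Y=1, X=0) weight 1/2016
  … 62 more
Group by Z:
  weight(Z=0) = 5/252
  weight(Z=1) = 2/189
  weight(Z=2) = 5/252
  weight(Z=3) = 1/189
Total weight = 5/252 + 2/189 + 5/252 + 1/189 = 1/18
P(Z=0 | obs) = 5/252 / 1/18 = 5/14
P(Z=1 | obs) = 2/189 / 1/18 = 4/21
P(Z=2 | obs) = 5/252 / 1/18 = 5/14
P(Z=3 | obs) = 1/189 / 1/18 = 2/21

P(Z=0) = 5/14, P(Z=1) = 4/21, P(Z=2) = 5/14, P(Z=3) = 2/21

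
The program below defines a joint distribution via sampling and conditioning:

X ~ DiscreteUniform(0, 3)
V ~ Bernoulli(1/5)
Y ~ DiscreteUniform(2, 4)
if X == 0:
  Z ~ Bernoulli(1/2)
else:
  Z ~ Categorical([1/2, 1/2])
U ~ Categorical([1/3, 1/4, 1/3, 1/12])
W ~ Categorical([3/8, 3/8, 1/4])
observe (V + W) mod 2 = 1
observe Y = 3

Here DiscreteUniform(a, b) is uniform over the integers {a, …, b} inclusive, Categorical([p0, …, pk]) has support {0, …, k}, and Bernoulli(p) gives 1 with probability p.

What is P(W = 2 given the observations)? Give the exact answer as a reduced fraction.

Enumerate traces; 96 have nonzero weight after conditioning:
  (X=0, V=0, Y=3, Z=0, U=0, W=1) weight 1/240
  (X=0, V=0, Y=3, Z=0, U=1, W=1) weight 1/320
  (X=0, V=0, Y=3, Z=0, U=2, W=1) weight 1/240
  (X=0, V=0, Y=3, Z=0, U=3, W=1) weight 1/960
  (X=0, V=0, Y=3, Z=1, U=0, W=1) weight 1/240
  (X=0, V=0, Y=3, Z=1, U=1, W=1) weight 1/320
  (X=0, V=0, Y=3, Z=1, U=2, W=1) weight 1/240
  (X=0, V=0, Y=3, Z=1, U=3, W=1) weight 1/960
  (X=0, V=1, Y=3, Z=0, U=0, W=0) weight 1/960
  (X=0, V=1, Y=3, Z=0, U=0, W=2) weight 1/1440
  … 86 more
Group by W:
  weight(W=0) = 1/40
  weight(W=1) = 1/10
  weight(W=2) = 1/60
Total weight = 1/40 + 1/10 + 1/60 = 17/120
P(W=0 | obs) = 1/40 / 17/120 = 3/17
P(W=1 | obs) = 1/10 / 17/120 = 12/17
P(W=2 | obs) = 1/60 / 17/120 = 2/17

P(W = 2 | obs) = 2/17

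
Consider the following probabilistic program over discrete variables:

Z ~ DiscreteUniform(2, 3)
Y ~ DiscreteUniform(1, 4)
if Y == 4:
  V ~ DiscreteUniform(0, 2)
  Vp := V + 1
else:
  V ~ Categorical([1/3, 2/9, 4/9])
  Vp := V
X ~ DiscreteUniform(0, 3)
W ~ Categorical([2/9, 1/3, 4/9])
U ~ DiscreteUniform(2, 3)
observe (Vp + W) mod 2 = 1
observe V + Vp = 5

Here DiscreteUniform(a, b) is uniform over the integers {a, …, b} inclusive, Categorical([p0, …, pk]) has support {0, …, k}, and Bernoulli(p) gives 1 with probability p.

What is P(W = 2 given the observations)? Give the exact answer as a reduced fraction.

Enumerate traces; 32 have nonzero weight after conditioning:
  (Z=2, Y=4, V=2, X=0, W=0, U=2) weight 1/864
  (Z=2, Y=4, V=2, X=0, W=0, U=3) weight 1/864
  (Z=2, Y=4, V=2, X=0, W=2, U=2) weight 1/432
  (Z=2, Y=4, V=2, X=0, W=2, U=3) weight 1/432
  (Z=2, Y=4, V=2, X=1, W=0, U=2) weight 1/864
  (Z=2, Y=4, V=2, X=1, W=0, U=3) weight 1/864
  (Z=2, Y=4, V=2, X=1, W=2, U=2) weight 1/432
  (Z=2, Y=4, V=2, X=1, W=2, U=3) weight 1/432
  … 24 more
Group by W:
  weight(W=0) = 1/54
  weight(W=2) = 1/27
Total weight = 1/54 + 1/27 = 1/18
P(W=0 | obs) = 1/54 / 1/18 = 1/3
P(W=2 | obs) = 1/27 / 1/18 = 2/3

P(W = 2 | obs) = 2/3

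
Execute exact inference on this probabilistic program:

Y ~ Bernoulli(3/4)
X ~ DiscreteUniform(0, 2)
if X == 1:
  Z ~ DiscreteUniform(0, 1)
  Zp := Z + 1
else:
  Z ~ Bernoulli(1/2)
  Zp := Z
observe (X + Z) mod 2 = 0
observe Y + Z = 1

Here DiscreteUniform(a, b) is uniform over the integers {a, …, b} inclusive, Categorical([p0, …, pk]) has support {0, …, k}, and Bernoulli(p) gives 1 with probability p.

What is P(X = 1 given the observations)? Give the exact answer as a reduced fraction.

Enumerate traces; 3 have nonzero weight after conditioning:
  (Y=0, X=1, Z=1) weight 1/24
  (Y=1, X=0, Z=0) weight 1/8
  (Y=1, X=2, Z=0) weight 1/8
Group by X:
  weight(X=0) = 1/8
  weight(X=1) = 1/24
  weight(X=2) = 1/8
Total weight = 1/8 + 1/24 + 1/8 = 7/24
P(X=0 | obs) = 1/8 / 7/24 = 3/7
P(X=1 | obs) = 1/24 / 7/24 = 1/7
P(X=2 | obs) = 1/8 / 7/24 = 3/7

P(X = 1 | obs) = 1/7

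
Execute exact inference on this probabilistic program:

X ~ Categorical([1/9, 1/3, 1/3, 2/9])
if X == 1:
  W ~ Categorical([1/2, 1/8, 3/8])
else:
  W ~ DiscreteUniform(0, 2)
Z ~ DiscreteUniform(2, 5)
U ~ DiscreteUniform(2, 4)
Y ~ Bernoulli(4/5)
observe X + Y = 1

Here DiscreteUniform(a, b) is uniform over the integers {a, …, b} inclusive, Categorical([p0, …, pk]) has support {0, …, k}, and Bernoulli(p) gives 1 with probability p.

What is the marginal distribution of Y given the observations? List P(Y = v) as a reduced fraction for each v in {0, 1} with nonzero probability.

P(Y=0) = 3/7, P(Y=1) = 4/7

Enumerate traces; 72 have nonzero weight after conditioning:
  (X=0, W=0, Z=2, U=2, Y=1) weight 1/405
  (X=0, W=0, Z=2, U=3, Y=1) weight 1/405
  (X=0, W=0, Z=2, U=4, Y=1) weight 1/405
  (X=0, W=0, Z=3, U=2, Y=1) weight 1/405
  (X=0, W=0, Z=3, U=3, Y=1) weight 1/405
  (X=0, W=0, Z=3, U=4, Y=1) weight 1/405
  (X=0, W=0, Z=4, U=2, Y=1) weight 1/405
  (X=0, W=0, Z=4, U=3, Y=1) weight 1/405
  (X=1, W=0, Z=2, U=2, Y=0) weight 1/360
  … 63 more
Group by Y:
  weight(Y=0) = 1/15
  weight(Y=1) = 4/45
Total weight = 1/15 + 4/45 = 7/45
P(Y=0 | obs) = 1/15 / 7/45 = 3/7
P(Y=1 | obs) = 4/45 / 7/45 = 4/7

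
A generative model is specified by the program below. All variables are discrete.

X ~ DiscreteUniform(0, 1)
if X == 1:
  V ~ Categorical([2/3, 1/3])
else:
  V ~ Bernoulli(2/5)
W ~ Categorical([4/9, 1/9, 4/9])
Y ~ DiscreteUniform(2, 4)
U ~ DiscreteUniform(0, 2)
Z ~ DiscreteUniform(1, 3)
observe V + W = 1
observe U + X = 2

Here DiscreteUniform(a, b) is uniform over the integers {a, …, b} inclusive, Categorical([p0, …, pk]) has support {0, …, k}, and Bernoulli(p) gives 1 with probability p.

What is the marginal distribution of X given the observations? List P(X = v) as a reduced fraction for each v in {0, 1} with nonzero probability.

Enumerate traces; 36 have nonzero weight after conditioning:
  (X=0, V=0, W=1, Y=2, U=2, Z=1) weight 1/810
  (X=0, V=0, W=1, Y=2, U=2, Z=2) weight 1/810
  (X=0, V=0, W=1, Y=2, U=2, Z=3) weight 1/810
  (X=0, V=0, W=1, Y=3, U=2, Z=1) weight 1/810
  (X=0, V=0, W=1, Y=3, U=2, Z=2) weight 1/810
  (X=0, V=0, W=1, Y=3, U=2, Z=3) weight 1/810
  (X=0, V=0, W=1, Y=4, U=2, Z=1) weight 1/810
  (X=0, V=0, W=1, Y=4, U=2, Z=2) weight 1/810
  (X=1, V=0, W=1, Y=2, U=1, Z=1) weight 1/729
  … 27 more
Group by X:
  weight(X=0) = 11/270
  weight(X=1) = 1/27
Total weight = 11/270 + 1/27 = 7/90
P(X=0 | obs) = 11/270 / 7/90 = 11/21
P(X=1 | obs) = 1/27 / 7/90 = 10/21

P(X=0) = 11/21, P(X=1) = 10/21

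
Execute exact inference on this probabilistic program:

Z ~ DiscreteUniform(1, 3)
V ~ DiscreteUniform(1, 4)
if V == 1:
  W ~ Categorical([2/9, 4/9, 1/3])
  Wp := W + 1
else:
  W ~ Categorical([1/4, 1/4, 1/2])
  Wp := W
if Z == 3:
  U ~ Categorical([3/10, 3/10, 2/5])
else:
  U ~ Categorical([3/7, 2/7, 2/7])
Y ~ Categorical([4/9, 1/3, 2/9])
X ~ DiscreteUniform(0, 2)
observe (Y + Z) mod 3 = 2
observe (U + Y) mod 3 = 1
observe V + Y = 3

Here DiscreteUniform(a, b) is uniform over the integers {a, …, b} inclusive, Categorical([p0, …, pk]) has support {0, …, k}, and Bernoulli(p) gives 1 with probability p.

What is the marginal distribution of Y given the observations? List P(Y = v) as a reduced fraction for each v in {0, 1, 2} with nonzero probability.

Enumerate traces; 27 have nonzero weight after conditioning:
  (Z=1, V=2, W=0, U=0, Y=1, X=0) weight 1/1008
  (Z=1, V=2, W=0, U=0, Y=1, X=1) weight 1/1008
  (Z=1, V=2, W=0, U=0, Y=1, X=2) weight 1/1008
  (Z=1, V=2, W=1, U=0, Y=1, X=0) weight 1/1008
  (Z=1, V=2, W=1, U=0, Y=1, X=1) weight 1/1008
  (Z=1, V=2, W=1, U=0, Y=1, X=2) weight 1/1008
  (Z=1, V=2, W=2, U=0, Y=1, X=0) weight 1/504
  (Z=1, V=2, W=2, U=0, Y=1, X=1) weight 1/504
  (Z=2, V=3, W=0, U=1, Y=0, X=0) weight 1/1134
  (Z=3, V=1, W=0, U=2, Y=2, X=0) weight 2/3645
  … 17 more
Group by Y:
  weight(Y=0) = 2/189
  weight(Y=1) = 1/84
  weight(Y=2) = 1/135
Total weight = 2/189 + 1/84 + 1/135 = 113/3780
P(Y=0 | obs) = 2/189 / 113/3780 = 40/113
P(Y=1 | obs) = 1/84 / 113/3780 = 45/113
P(Y=2 | obs) = 1/135 / 113/3780 = 28/113

P(Y=0) = 40/113, P(Y=1) = 45/113, P(Y=2) = 28/113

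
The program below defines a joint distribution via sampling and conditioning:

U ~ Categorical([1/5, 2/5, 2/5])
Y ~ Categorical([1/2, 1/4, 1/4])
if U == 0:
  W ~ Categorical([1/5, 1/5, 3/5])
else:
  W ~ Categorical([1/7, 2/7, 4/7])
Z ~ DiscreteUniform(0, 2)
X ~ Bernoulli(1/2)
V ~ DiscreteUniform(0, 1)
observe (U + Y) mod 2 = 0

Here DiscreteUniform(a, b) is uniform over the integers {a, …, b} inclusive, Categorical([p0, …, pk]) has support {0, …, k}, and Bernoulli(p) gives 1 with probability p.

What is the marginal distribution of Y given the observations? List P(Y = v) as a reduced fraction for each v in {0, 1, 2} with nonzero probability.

P(Y=0) = 6/11, P(Y=1) = 2/11, P(Y=2) = 3/11

Enumerate traces; 180 have nonzero weight after conditioning:
  (U=0, Y=0, W=0, Z=0, X=0, V=0) weight 1/600
  (U=0, Y=0, W=0, Z=0, X=0, V=1) weight 1/600
  (U=0, Y=0, W=0, Z=0, X=1, V=0) weight 1/600
  (U=0, Y=0, W=0, Z=0, X=1, V=1) weight 1/600
  (U=0, Y=0, W=0, Z=1, X=0, V=0) weight 1/600
  (U=0, Y=0, W=0, Z=1, X=0, V=1) weight 1/600
  (U=0, Y=0, W=0, Z=1, X=1, V=0) weight 1/600
  (U=0, Y=0, W=0, Z=1, X=1, V=1) weight 1/600
  (U=0, Y=2, W=0, Z=0, X=0, V=0) weight 1/1200
  (U=1, Y=1, W=0, Z=0, X=0, V=0) weight 1/840
  … 170 more
Group by Y:
  weight(Y=0) = 3/10
  weight(Y=1) = 1/10
  weight(Y=2) = 3/20
Total weight = 3/10 + 1/10 + 3/20 = 11/20
P(Y=0 | obs) = 3/10 / 11/20 = 6/11
P(Y=1 | obs) = 1/10 / 11/20 = 2/11
P(Y=2 | obs) = 3/20 / 11/20 = 3/11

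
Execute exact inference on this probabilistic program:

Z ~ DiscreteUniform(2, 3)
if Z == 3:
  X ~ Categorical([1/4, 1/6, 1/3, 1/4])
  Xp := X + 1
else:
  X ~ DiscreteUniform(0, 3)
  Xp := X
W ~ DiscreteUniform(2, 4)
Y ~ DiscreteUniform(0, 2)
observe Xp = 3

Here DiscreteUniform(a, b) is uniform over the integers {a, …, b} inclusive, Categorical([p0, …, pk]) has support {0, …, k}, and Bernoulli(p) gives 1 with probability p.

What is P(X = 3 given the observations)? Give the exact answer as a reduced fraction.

Enumerate traces; 18 have nonzero weight after conditioning:
  (Z=2, X=3, W=2, Y=0) weight 1/72
  (Z=2, X=3, W=2, Y=1) weight 1/72
  (Z=2, X=3, W=2, Y=2) weight 1/72
  (Z=2, X=3, W=3, Y=0) weight 1/72
  (Z=2, X=3, W=3, Y=1) weight 1/72
  (Z=2, X=3, W=3, Y=2) weight 1/72
  (Z=2, X=3, W=4, Y=0) weight 1/72
  (Z=2, X=3, W=4, Y=1) weight 1/72
  (Z=3, X=2, W=2, Y=0) weight 1/54
  … 9 more
Group by X:
  weight(X=2) = 1/6
  weight(X=3) = 1/8
Total weight = 1/6 + 1/8 = 7/24
P(X=2 | obs) = 1/6 / 7/24 = 4/7
P(X=3 | obs) = 1/8 / 7/24 = 3/7

P(X = 3 | obs) = 3/7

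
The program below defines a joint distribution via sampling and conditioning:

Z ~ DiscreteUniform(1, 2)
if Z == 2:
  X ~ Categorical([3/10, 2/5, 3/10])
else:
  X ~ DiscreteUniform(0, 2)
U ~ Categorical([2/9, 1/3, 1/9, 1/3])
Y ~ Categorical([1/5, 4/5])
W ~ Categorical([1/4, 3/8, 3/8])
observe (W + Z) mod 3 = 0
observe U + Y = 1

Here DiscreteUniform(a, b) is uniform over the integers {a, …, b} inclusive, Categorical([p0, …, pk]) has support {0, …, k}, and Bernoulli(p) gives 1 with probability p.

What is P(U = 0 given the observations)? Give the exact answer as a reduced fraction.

Enumerate traces; 12 have nonzero weight after conditioning:
  (Z=1, X=0, U=0, Y=1, W=2) weight 1/90
  (Z=1, X=0, U=1, Y=0, W=2) weight 1/240
  (Z=1, X=1, U=0, Y=1, W=2) weight 1/90
  (Z=1, X=1, U=1, Y=0, W=2) weight 1/240
  (Z=1, X=2, U=0, Y=1, W=2) weight 1/90
  (Z=1, X=2, U=1, Y=0, W=2) weight 1/240
  (Z=2, X=0, U=0, Y=1, W=1) weight 1/100
  (Z=2, X=0, U=1, Y=0, W=1) weight 3/800
  … 4 more
Group by U:
  weight(U=0) = 1/15
  weight(U=1) = 1/40
Total weight = 1/15 + 1/40 = 11/120
P(U=0 | obs) = 1/15 / 11/120 = 8/11
P(U=1 | obs) = 1/40 / 11/120 = 3/11

P(U = 0 | obs) = 8/11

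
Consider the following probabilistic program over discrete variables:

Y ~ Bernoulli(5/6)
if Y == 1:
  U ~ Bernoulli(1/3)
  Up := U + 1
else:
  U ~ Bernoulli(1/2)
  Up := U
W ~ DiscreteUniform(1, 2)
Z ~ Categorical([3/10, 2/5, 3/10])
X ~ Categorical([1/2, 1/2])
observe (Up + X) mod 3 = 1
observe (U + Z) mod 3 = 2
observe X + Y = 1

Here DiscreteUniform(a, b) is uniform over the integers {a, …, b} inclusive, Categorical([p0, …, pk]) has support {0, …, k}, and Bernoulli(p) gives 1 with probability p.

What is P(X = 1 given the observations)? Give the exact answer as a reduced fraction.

P(X = 1 | obs) = 3/23

Enumerate traces; 4 have nonzero weight after conditioning:
  (Y=0, U=0, W=1, Z=2, X=1) weight 1/160
  (Y=0, U=0, W=2, Z=2, X=1) weight 1/160
  (Y=1, U=0, W=1, Z=2, X=0) weight 1/24
  (Y=1, U=0, W=2, Z=2, X=0) weight 1/24
Group by X:
  weight(X=0) = 1/12
  weight(X=1) = 1/80
Total weight = 1/12 + 1/80 = 23/240
P(X=0 | obs) = 1/12 / 23/240 = 20/23
P(X=1 | obs) = 1/80 / 23/240 = 3/23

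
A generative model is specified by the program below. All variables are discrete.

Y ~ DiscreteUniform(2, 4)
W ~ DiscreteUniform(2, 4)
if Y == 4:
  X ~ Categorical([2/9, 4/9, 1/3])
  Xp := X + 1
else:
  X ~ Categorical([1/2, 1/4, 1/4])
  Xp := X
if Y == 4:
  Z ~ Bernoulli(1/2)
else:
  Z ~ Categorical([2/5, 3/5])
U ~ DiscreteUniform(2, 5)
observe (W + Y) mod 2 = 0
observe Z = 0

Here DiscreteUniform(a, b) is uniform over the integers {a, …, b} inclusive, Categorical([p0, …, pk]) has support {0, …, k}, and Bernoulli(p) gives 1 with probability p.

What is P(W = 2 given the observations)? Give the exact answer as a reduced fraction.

P(W = 2 | obs) = 9/22

Enumerate traces; 60 have nonzero weight after conditioning:
  (Y=2, W=2, X=0, Z=0, U=2) weight 1/180
  (Y=2, W=2, X=0, Z=0, U=3) weight 1/180
  (Y=2, W=2, X=0, Z=0, U=4) weight 1/180
  (Y=2, W=2, X=0, Z=0, U=5) weight 1/180
  (Y=2, W=2, X=1, Z=0, U=2) weight 1/360
  (Y=2, W=2, X=1, Z=0, U=3) weight 1/360
  (Y=2, W=2, X=1, Z=0, U=4) weight 1/360
  (Y=2, W=2, X=1, Z=0, U=5) weight 1/360
  (Y=2, W=4, X=0, Z=0, U=2) weight 1/180
  (Y=3, W=3, X=0, Z=0, U=2) weight 1/180
  … 50 more
Group by W:
  weight(W=2) = 1/10
  weight(W=3) = 2/45
  weight(W=4) = 1/10
Total weight = 1/10 + 2/45 + 1/10 = 11/45
P(W=2 | obs) = 1/10 / 11/45 = 9/22
P(W=3 | obs) = 2/45 / 11/45 = 2/11
P(W=4 | obs) = 1/10 / 11/45 = 9/22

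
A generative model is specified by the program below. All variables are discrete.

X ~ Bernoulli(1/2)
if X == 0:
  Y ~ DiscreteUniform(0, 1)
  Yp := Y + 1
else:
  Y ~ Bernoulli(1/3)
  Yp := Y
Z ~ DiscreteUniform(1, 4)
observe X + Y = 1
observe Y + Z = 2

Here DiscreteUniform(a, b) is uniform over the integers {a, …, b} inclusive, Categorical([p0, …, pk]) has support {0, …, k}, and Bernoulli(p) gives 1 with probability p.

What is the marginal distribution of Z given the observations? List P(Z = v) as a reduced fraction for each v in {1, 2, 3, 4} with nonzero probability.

Enumerate traces; 2 have nonzero weight after conditioning:
  (X=0, Y=1, Z=1) weight 1/16
  (X=1, Y=0, Z=2) weight 1/12
Group by Z:
  weight(Z=1) = 1/16
  weight(Z=2) = 1/12
Total weight = 1/16 + 1/12 = 7/48
P(Z=1 | obs) = 1/16 / 7/48 = 3/7
P(Z=2 | obs) = 1/12 / 7/48 = 4/7

P(Z=1) = 3/7, P(Z=2) = 4/7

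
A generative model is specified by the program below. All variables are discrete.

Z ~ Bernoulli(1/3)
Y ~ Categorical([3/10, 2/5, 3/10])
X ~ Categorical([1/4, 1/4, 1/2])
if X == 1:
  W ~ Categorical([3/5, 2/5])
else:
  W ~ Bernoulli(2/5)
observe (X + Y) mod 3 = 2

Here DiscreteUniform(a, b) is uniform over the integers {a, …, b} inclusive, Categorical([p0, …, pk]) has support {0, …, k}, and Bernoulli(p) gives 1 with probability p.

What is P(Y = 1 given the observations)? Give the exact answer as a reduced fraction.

Enumerate traces; 12 have nonzero weight after conditioning:
  (Z=0, Y=0, X=2, W=0) weight 3/50
  (Z=0, Y=0, X=2, W=1) weight 1/25
  (Z=0, Y=1, X=1, W=0) weight 1/25
  (Z=0, Y=1, X=1, W=1) weight 2/75
  (Z=0, Y=2, X=0, W=0) weight 3/100
  (Z=0, Y=2, X=0, W=1) weight 1/50
  (Z=1, Y=0, X=2, W=0) weight 3/100
  (Z=1, Y=0, X=2, W=1) weight 1/50
  … 4 more
Group by Y:
  weight(Y=0) = 3/20
  weight(Y=1) = 1/10
  weight(Y=2) = 3/40
Total weight = 3/20 + 1/10 + 3/40 = 13/40
P(Y=0 | obs) = 3/20 / 13/40 = 6/13
P(Y=1 | obs) = 1/10 / 13/40 = 4/13
P(Y=2 | obs) = 3/40 / 13/40 = 3/13

P(Y = 1 | obs) = 4/13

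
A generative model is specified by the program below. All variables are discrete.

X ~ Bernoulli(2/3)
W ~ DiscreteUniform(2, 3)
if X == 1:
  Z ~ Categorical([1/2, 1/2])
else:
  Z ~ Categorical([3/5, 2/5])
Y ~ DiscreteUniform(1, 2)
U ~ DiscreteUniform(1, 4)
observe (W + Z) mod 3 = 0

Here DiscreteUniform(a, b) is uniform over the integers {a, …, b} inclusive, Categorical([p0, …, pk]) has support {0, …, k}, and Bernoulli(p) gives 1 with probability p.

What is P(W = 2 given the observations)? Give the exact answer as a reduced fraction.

Enumerate traces; 32 have nonzero weight after conditioning:
  (X=0, W=2, Z=1, Y=1, U=1) weight 1/120
  (X=0, W=2, Z=1, Y=1, U=2) weight 1/120
  (X=0, W=2, Z=1, Y=1, U=3) weight 1/120
  (X=0, W=2, Z=1, Y=1, U=4) weight 1/120
  (X=0, W=2, Z=1, Y=2, U=1) weight 1/120
  (X=0, W=2, Z=1, Y=2, U=2) weight 1/120
  (X=0, W=2, Z=1, Y=2, U=3) weight 1/120
  (X=0, W=2, Z=1, Y=2, U=4) weight 1/120
  (X=0, W=3, Z=0, Y=1, U=1) weight 1/80
  … 23 more
Group by W:
  weight(W=2) = 7/30
  weight(W=3) = 4/15
Total weight = 7/30 + 4/15 = 1/2
P(W=2 | obs) = 7/30 / 1/2 = 7/15
P(W=3 | obs) = 4/15 / 1/2 = 8/15

P(W = 2 | obs) = 7/15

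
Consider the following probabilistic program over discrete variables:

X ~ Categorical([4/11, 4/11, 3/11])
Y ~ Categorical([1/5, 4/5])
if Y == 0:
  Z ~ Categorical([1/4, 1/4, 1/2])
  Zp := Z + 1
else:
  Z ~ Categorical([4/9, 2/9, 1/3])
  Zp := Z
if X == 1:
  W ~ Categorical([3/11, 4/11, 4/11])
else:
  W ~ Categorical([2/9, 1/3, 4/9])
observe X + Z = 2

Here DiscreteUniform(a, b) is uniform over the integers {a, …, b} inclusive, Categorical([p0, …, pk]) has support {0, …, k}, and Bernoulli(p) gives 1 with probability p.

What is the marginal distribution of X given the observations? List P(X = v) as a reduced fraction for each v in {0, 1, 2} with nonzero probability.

Enumerate traces; 18 have nonzero weight after conditioning:
  (X=0, Y=0, Z=2, W=0) weight 4/495
  (X=0, Y=0, Z=2, W=1) weight 2/165
  (X=0, Y=0, Z=2, W=2) weight 8/495
  (X=0, Y=1, Z=2, W=0) weight 32/1485
  (X=0, Y=1, Z=2, W=1) weight 16/495
  (X=0, Y=1, Z=2, W=2) weight 64/1485
  (X=1, Y=0, Z=1, W=0) weight 3/605
  (X=1, Y=0, Z=1, W=1) weight 4/605
  (X=2, Y=0, Z=0, W=0) weight 1/330
  … 9 more
Group by X:
  weight(X=0) = 2/15
  weight(X=1) = 41/495
  weight(X=2) = 73/660
Total weight = 2/15 + 41/495 + 73/660 = 647/1980
P(X=0 | obs) = 2/15 / 647/1980 = 264/647
P(X=1 | obs) = 41/495 / 647/1980 = 164/647
P(X=2 | obs) = 73/660 / 647/1980 = 219/647

P(X=0) = 264/647, P(X=1) = 164/647, P(X=2) = 219/647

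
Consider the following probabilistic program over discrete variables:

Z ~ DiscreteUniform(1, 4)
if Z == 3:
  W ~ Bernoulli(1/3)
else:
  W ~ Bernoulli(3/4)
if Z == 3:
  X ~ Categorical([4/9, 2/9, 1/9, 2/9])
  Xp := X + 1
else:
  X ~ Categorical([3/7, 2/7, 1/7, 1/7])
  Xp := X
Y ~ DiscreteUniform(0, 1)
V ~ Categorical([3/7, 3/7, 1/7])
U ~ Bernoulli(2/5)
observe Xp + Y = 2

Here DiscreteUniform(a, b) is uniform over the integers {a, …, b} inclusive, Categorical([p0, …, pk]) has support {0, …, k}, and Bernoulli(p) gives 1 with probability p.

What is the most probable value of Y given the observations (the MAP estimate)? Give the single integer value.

Enumerate traces; 96 have nonzero weight after conditioning:
  (Z=1, W=0, X=1, Y=1, V=0, U=0) weight 9/3920
  (Z=1, W=0, X=1, Y=1, V=0, U=1) weight 3/1960
  (Z=1, W=0, X=1, Y=1, V=1, U=0) weight 9/3920
  (Z=1, W=0, X=1, Y=1, V=1, U=1) weight 3/1960
  (Z=1, W=0, X=1, Y=1, V=2, U=0) weight 3/3920
  (Z=1, W=0, X=1, Y=1, V=2, U=1) weight 1/1960
  (Z=1, W=0, X=2, Y=0, V=0, U=0) weight 9/7840
  (Z=1, W=0, X=2, Y=0, V=0, U=1) weight 3/3920
  … 88 more
Group by Y:
  weight(Y=0) = 41/504
  weight(Y=1) = 41/252
Total weight = 41/504 + 41/252 = 41/168
P(Y=0 | obs) = 41/504 / 41/168 = 1/3
P(Y=1 | obs) = 41/252 / 41/168 = 2/3
argmax = 1

argmax_v P(Y = v | obs) = 1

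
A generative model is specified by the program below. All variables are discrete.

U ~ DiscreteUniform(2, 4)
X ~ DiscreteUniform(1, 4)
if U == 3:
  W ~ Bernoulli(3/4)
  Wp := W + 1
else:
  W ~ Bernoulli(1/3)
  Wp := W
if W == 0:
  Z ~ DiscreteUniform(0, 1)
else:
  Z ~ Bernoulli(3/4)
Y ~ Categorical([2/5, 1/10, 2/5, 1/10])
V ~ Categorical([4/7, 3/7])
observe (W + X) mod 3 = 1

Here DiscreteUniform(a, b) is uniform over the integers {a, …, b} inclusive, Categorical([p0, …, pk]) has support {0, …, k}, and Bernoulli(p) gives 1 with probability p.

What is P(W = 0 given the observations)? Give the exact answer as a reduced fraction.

P(W = 0 | obs) = 38/55

Enumerate traces; 144 have nonzero weight after conditioning:
  (U=2, X=1, W=0, Z=0, Y=0, V=0) weight 2/315
  (U=2, X=1, W=0, Z=0, Y=0, V=1) weight 1/210
  (U=2, X=1, W=0, Z=0, Y=1, V=0) weight 1/630
  (U=2, X=1, W=0, Z=0, Y=1, V=1) weight 1/840
  (U=2, X=1, W=0, Z=0, Y=2, V=0) weight 2/315
  (U=2, X=1, W=0, Z=0, Y=2, V=1) weight 1/210
  (U=2, X=1, W=0, Z=0, Y=3, V=0) weight 1/630
  (U=2, X=1, W=0, Z=0, Y=3, V=1) weight 1/840
  (U=2, X=3, W=1, Z=0, Y=0, V=0) weight 1/630
  … 135 more
Group by W:
  weight(W=0) = 19/72
  weight(W=1) = 17/144
Total weight = 19/72 + 17/144 = 55/144
P(W=0 | obs) = 19/72 / 55/144 = 38/55
P(W=1 | obs) = 17/144 / 55/144 = 17/55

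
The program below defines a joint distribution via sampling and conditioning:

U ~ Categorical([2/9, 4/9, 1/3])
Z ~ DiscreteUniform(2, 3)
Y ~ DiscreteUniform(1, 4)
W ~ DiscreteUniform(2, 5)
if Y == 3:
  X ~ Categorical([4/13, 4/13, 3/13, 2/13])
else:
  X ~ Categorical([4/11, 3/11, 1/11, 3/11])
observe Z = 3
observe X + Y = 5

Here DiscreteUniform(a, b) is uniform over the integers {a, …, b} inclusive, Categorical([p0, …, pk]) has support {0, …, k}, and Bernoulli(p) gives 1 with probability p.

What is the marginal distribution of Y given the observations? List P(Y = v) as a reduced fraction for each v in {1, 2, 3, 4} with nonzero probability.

Enumerate traces; 36 have nonzero weight after conditioning:
  (U=0, Z=3, Y=2, W=2, X=3) weight 1/528
  (U=0, Z=3, Y=2, W=3, X=3) weight 1/528
  (U=0, Z=3, Y=2, W=4, X=3) weight 1/528
  (U=0, Z=3, Y=2, W=5, X=3) weight 1/528
  (U=0, Z=3, Y=3, W=2, X=2) weight 1/624
  (U=0, Z=3, Y=3, W=3, X=2) weight 1/624
  (U=0, Z=3, Y=3, W=4, X=2) weight 1/624
  (U=0, Z=3, Y=3, W=5, X=2) weight 1/624
  (U=0, Z=3, Y=4, W=2, X=1) weight 1/528
  … 27 more
Group by Y:
  weight(Y=2) = 3/88
  weight(Y=3) = 3/104
  weight(Y=4) = 3/88
Total weight = 3/88 + 3/104 + 3/88 = 111/1144
P(Y=2 | obs) = 3/88 / 111/1144 = 13/37
P(Y=3 | obs) = 3/104 / 111/1144 = 11/37
P(Y=4 | obs) = 3/88 / 111/1144 = 13/37

P(Y=2) = 13/37, P(Y=3) = 11/37, P(Y=4) = 13/37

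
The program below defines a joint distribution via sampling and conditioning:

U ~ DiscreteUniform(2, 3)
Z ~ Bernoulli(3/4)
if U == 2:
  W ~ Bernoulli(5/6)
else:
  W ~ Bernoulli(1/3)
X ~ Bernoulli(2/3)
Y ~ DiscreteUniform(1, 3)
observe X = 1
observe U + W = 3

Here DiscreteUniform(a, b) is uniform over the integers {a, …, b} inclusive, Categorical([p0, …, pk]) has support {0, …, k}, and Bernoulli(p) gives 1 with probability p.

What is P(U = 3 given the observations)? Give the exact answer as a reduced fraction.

Enumerate traces; 12 have nonzero weight after conditioning:
  (U=2, Z=0, W=1, X=1, Y=1) weight 5/216
  (U=2, Z=0, W=1, X=1, Y=2) weight 5/216
  (U=2, Z=0, W=1, X=1, Y=3) weight 5/216
  (U=2, Z=1, W=1, X=1, Y=1) weight 5/72
  (U=2, Z=1, W=1, X=1, Y=2) weight 5/72
  (U=2, Z=1, W=1, X=1, Y=3) weight 5/72
  (U=3, Z=0, W=0, X=1, Y=1) weight 1/54
  (U=3, Z=0, W=0, X=1, Y=2) weight 1/54
  … 4 more
Group by U:
  weight(U=2) = 5/18
  weight(U=3) = 2/9
Total weight = 5/18 + 2/9 = 1/2
P(U=2 | obs) = 5/18 / 1/2 = 5/9
P(U=3 | obs) = 2/9 / 1/2 = 4/9

P(U = 3 | obs) = 4/9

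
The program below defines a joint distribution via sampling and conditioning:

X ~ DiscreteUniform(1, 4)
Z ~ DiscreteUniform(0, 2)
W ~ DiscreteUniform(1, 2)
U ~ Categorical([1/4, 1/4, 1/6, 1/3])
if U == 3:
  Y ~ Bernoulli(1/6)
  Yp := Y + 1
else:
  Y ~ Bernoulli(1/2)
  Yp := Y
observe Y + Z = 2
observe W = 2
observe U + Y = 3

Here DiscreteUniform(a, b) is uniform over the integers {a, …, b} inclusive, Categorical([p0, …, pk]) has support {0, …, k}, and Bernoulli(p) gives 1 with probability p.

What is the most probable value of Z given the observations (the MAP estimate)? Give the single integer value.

argmax_v P(Z = v | obs) = 2

Enumerate traces; 8 have nonzero weight after conditioning:
  (X=1, Z=1, W=2, U=2, Y=1) weight 1/288
  (X=1, Z=2, W=2, U=3, Y=0) weight 5/432
  (X=2, Z=1, W=2, U=2, Y=1) weight 1/288
  (X=2, Z=2, W=2, U=3, Y=0) weight 5/432
  (X=3, Z=1, W=2, U=2, Y=1) weight 1/288
  (X=3, Z=2, W=2, U=3, Y=0) weight 5/432
  (X=4, Z=1, W=2, U=2, Y=1) weight 1/288
  (X=4, Z=2, W=2, U=3, Y=0) weight 5/432
Group by Z:
  weight(Z=1) = 1/72
  weight(Z=2) = 5/108
Total weight = 1/72 + 5/108 = 13/216
P(Z=1 | obs) = 1/72 / 13/216 = 3/13
P(Z=2 | obs) = 5/108 / 13/216 = 10/13
argmax = 2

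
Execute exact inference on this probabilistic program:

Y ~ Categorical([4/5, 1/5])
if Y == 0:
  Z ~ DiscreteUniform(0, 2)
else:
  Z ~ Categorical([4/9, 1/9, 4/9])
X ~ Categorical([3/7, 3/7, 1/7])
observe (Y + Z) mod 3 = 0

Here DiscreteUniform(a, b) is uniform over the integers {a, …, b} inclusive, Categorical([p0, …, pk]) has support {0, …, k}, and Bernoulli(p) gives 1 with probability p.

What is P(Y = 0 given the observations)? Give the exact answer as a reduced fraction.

P(Y = 0 | obs) = 3/4

Enumerate traces; 6 have nonzero weight after conditioning:
  (Y=0, Z=0, X=0) weight 4/35
  (Y=0, Z=0, X=1) weight 4/35
  (Y=0, Z=0, X=2) weight 4/105
  (Y=1, Z=2, X=0) weight 4/105
  (Y=1, Z=2, X=1) weight 4/105
  (Y=1, Z=2, X=2) weight 4/315
Group by Y:
  weight(Y=0) = 4/15
  weight(Y=1) = 4/45
Total weight = 4/15 + 4/45 = 16/45
P(Y=0 | obs) = 4/15 / 16/45 = 3/4
P(Y=1 | obs) = 4/45 / 16/45 = 1/4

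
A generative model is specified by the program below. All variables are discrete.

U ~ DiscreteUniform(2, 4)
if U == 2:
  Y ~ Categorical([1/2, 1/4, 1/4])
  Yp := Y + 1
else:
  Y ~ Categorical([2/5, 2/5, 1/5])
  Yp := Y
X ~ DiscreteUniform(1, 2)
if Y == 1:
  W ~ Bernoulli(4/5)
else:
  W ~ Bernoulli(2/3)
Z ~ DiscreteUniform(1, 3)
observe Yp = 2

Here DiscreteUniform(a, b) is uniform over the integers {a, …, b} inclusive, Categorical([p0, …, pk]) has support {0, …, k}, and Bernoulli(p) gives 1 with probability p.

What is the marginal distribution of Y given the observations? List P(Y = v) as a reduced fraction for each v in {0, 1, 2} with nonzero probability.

Enumerate traces; 36 have nonzero weight after conditioning:
  (U=2, Y=1, X=1, W=0, Z=1) weight 1/360
  (U=2, Y=1, X=1, W=0, Z=2) weight 1/360
  (U=2, Y=1, X=1, W=0, Z=3) weight 1/360
  (U=2, Y=1, X=1, W=1, Z=1) weight 1/90
  (U=2, Y=1, X=1, W=1, Z=2) weight 1/90
  (U=2, Y=1, X=1, W=1, Z=3) weight 1/90
  (U=2, Y=1, X=2, W=0, Z=1) weight 1/360
  (U=2, Y=1, X=2, W=0, Z=2) weight 1/360
  (U=3, Y=2, X=1, W=0, Z=1) weight 1/270
  … 27 more
Group by Y:
  weight(Y=1) = 1/12
  weight(Y=2) = 2/15
Total weight = 1/12 + 2/15 = 13/60
P(Y=1 | obs) = 1/12 / 13/60 = 5/13
P(Y=2 | obs) = 2/15 / 13/60 = 8/13

P(Y=1) = 5/13, P(Y=2) = 8/13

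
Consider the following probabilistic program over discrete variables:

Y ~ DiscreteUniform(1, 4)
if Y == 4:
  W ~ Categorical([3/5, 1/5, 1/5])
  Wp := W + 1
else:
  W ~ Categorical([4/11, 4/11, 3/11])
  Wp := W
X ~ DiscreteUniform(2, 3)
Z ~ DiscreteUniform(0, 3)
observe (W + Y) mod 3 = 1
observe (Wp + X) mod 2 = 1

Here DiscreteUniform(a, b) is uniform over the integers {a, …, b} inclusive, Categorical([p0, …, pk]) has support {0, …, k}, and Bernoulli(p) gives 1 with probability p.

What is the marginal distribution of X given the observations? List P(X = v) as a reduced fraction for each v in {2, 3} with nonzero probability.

Enumerate traces; 16 have nonzero weight after conditioning:
  (Y=1, W=0, X=3, Z=0) weight 1/88
  (Y=1, W=0, X=3, Z=1) weight 1/88
  (Y=1, W=0, X=3, Z=2) weight 1/88
  (Y=1, W=0, X=3, Z=3) weight 1/88
  (Y=2, W=2, X=3, Z=0) weight 3/352
  (Y=2, W=2, X=3, Z=1) weight 3/352
  (Y=2, W=2, X=3, Z=2) weight 3/352
  (Y=2, W=2, X=3, Z=3) weight 3/352
  (Y=3, W=1, X=2, Z=0) weight 1/88
  … 7 more
Group by X:
  weight(X=2) = 53/440
  weight(X=3) = 7/88
Total weight = 53/440 + 7/88 = 1/5
P(X=2 | obs) = 53/440 / 1/5 = 53/88
P(X=3 | obs) = 7/88 / 1/5 = 35/88

P(X=2) = 53/88, P(X=3) = 35/88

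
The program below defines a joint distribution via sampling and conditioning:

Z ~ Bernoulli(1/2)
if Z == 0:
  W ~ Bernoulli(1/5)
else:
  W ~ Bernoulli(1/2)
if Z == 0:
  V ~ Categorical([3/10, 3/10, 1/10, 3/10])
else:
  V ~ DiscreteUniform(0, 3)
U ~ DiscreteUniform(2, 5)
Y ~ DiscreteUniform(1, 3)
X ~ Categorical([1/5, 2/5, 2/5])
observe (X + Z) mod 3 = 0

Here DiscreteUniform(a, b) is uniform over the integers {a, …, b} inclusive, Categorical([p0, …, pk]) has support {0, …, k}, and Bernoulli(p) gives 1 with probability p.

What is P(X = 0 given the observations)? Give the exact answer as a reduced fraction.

P(X = 0 | obs) = 1/3

Enumerate traces; 192 have nonzero weight after conditioning:
  (Z=0, W=0, V=0, U=2, Y=1, X=0) weight 1/500
  (Z=0, W=0, V=0, U=2, Y=2, X=0) weight 1/500
  (Z=0, W=0, V=0, U=2, Y=3, X=0) weight 1/500
  (Z=0, W=0, V=0, U=3, Y=1, X=0) weight 1/500
  (Z=0, W=0, V=0, U=3, Y=2, X=0) weight 1/500
  (Z=0, W=0, V=0, U=3, Y=3, X=0) weight 1/500
  (Z=0, W=0, V=0, U=4, Y=1, X=0) weight 1/500
  (Z=0, W=0, V=0, U=4, Y=2, X=0) weight 1/500
  (Z=1, W=0, V=0, U=2, Y=1, X=2) weight 1/480
  … 183 more
Group by X:
  weight(X=0) = 1/10
  weight(X=2) = 1/5
Total weight = 1/10 + 1/5 = 3/10
P(X=0 | obs) = 1/10 / 3/10 = 1/3
P(X=2 | obs) = 1/5 / 3/10 = 2/3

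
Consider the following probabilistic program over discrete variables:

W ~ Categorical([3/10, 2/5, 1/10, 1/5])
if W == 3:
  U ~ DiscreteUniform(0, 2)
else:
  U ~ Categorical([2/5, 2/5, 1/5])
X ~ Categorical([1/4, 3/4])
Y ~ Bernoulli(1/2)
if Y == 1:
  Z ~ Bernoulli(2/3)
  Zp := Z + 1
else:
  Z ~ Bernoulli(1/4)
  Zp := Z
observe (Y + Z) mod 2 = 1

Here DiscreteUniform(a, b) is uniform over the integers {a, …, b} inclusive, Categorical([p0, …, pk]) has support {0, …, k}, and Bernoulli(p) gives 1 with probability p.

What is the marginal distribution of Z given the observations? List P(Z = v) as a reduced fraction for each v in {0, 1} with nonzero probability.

P(Z=0) = 4/7, P(Z=1) = 3/7

Enumerate traces; 48 have nonzero weight after conditioning:
  (W=0, U=0, X=0, Y=0, Z=1) weight 3/800
  (W=0, U=0, X=0, Y=1, Z=0) weight 1/200
  (W=0, U=0, X=1, Y=0, Z=1) weight 9/800
  (W=0, U=0, X=1, Y=1, Z=0) weight 3/200
  (W=0, U=1, X=0, Y=0, Z=1) weight 3/800
  (W=0, U=1, X=0, Y=1, Z=0) weight 1/200
  (W=0, U=1, X=1, Y=0, Z=1) weight 9/800
  (W=0, U=1, X=1, Y=1, Z=0) weight 3/200
  … 40 more
Group by Z:
  weight(Z=0) = 1/6
  weight(Z=1) = 1/8
Total weight = 1/6 + 1/8 = 7/24
P(Z=0 | obs) = 1/6 / 7/24 = 4/7
P(Z=1 | obs) = 1/8 / 7/24 = 3/7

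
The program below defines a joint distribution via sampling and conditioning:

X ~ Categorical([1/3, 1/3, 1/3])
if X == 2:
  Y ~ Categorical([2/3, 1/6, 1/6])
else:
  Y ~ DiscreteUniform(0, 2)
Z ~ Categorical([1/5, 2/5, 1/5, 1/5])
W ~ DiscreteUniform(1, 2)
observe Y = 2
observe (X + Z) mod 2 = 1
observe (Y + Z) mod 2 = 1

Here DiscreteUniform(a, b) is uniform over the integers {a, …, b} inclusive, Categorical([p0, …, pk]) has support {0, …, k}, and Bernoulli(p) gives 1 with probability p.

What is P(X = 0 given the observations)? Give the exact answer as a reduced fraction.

Enumerate traces; 8 have nonzero weight after conditioning:
  (X=0, Y=2, Z=1, W=1) weight 1/45
  (X=0, Y=2, Z=1, W=2) weight 1/45
  (X=0, Y=2, Z=3, W=1) weight 1/90
  (X=0, Y=2, Z=3, W=2) weight 1/90
  (X=2, Y=2, Z=1, W=1) weight 1/90
  (X=2, Y=2, Z=1, W=2) weight 1/90
  (X=2, Y=2, Z=3, W=1) weight 1/180
  (X=2, Y=2, Z=3, W=2) weight 1/180
Group by X:
  weight(X=0) = 1/15
  weight(X=2) = 1/30
Total weight = 1/15 + 1/30 = 1/10
P(X=0 | obs) = 1/15 / 1/10 = 2/3
P(X=2 | obs) = 1/30 / 1/10 = 1/3

P(X = 0 | obs) = 2/3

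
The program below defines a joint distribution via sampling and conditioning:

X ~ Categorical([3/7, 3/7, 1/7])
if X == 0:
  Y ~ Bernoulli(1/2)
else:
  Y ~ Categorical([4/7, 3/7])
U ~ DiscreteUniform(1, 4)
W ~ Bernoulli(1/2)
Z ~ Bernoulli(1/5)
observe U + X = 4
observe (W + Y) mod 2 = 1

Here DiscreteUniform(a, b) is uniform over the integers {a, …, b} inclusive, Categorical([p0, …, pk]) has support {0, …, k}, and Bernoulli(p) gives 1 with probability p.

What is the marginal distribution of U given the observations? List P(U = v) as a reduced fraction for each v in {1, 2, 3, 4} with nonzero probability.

Enumerate traces; 12 have nonzero weight after conditioning:
  (X=0, Y=0, U=4, W=1, Z=0) weight 3/140
  (X=0, Y=0, U=4, W=1, Z=1) weight 3/560
  (X=0, Y=1, U=4, W=0, Z=0) weight 3/140
  (X=0, Y=1, U=4, W=0, Z=1) weight 3/560
  (X=1, Y=0, U=3, W=1, Z=0) weight 6/245
  (X=1, Y=0, U=3, W=1, Z=1) weight 3/490
  (X=1, Y=1, U=3, W=0, Z=0) weight 9/490
  (X=1, Y=1, U=3, W=0, Z=1) weight 9/1960
  (X=2, Y=0, U=2, W=1, Z=0) weight 2/245
  … 3 more
Group by U:
  weight(U=2) = 1/56
  weight(U=3) = 3/56
  weight(U=4) = 3/56
Total weight = 1/56 + 3/56 + 3/56 = 1/8
P(U=2 | obs) = 1/56 / 1/8 = 1/7
P(U=3 | obs) = 3/56 / 1/8 = 3/7
P(U=4 | obs) = 3/56 / 1/8 = 3/7

P(U=2) = 1/7, P(U=3) = 3/7, P(U=4) = 3/7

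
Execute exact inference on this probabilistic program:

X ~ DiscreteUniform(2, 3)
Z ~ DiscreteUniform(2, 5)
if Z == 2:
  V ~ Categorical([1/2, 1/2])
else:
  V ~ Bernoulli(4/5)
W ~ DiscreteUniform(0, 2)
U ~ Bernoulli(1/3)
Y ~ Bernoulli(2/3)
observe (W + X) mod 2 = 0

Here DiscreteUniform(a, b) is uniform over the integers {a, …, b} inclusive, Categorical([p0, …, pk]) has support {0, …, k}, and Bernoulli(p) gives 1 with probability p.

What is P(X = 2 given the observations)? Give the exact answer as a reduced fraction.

P(X = 2 | obs) = 2/3

Enumerate traces; 96 have nonzero weight after conditioning:
  (X=2, Z=2, V=0, W=0, U=0, Y=0) weight 1/216
  (X=2, Z=2, V=0, W=0, U=0, Y=1) weight 1/108
  (X=2, Z=2, V=0, W=0, U=1, Y=0) weight 1/432
  (X=2, Z=2, V=0, W=0, U=1, Y=1) weight 1/216
  (X=2, Z=2, V=0, W=2, U=0, Y=0) weight 1/216
  (X=2, Z=2, V=0, W=2, U=0, Y=1) weight 1/108
  (X=2, Z=2, V=0, W=2, U=1, Y=0) weight 1/432
  (X=2, Z=2, V=0, W=2, U=1, Y=1) weight 1/216
  (X=3, Z=2, V=0, W=1, U=0, Y=0) weight 1/216
  … 87 more
Group by X:
  weight(X=2) = 1/3
  weight(X=3) = 1/6
Total weight = 1/3 + 1/6 = 1/2
P(X=2 | obs) = 1/3 / 1/2 = 2/3
P(X=3 | obs) = 1/6 / 1/2 = 1/3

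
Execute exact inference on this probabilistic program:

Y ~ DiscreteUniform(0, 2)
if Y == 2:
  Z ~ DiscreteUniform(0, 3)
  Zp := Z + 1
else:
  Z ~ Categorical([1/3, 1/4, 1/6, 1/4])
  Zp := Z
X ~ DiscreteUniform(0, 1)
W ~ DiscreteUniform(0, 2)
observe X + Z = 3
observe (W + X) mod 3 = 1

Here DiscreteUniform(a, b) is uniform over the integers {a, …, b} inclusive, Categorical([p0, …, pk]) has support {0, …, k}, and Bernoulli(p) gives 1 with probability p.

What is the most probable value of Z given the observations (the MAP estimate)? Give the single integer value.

argmax_v P(Z = v | obs) = 3

Enumerate traces; 6 have nonzero weight after conditioning:
  (Y=0, Z=2, X=1, W=0) weight 1/108
  (Y=0, Z=3, X=0, W=1) weight 1/72
  (Y=1, Z=2, X=1, W=0) weight 1/108
  (Y=1, Z=3, X=0, W=1) weight 1/72
  (Y=2, Z=2, X=1, W=0) weight 1/72
  (Y=2, Z=3, X=0, W=1) weight 1/72
Group by Z:
  weight(Z=2) = 7/216
  weight(Z=3) = 1/24
Total weight = 7/216 + 1/24 = 2/27
P(Z=2 | obs) = 7/216 / 2/27 = 7/16
P(Z=3 | obs) = 1/24 / 2/27 = 9/16
argmax = 3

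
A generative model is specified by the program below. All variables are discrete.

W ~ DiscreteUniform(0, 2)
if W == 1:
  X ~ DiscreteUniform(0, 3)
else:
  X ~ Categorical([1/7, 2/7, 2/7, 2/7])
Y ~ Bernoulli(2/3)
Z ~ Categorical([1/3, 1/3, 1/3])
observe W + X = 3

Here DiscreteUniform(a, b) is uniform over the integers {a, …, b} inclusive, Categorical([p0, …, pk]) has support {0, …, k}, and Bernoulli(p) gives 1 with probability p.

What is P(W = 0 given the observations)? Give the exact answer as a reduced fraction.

P(W = 0 | obs) = 8/23

Enumerate traces; 18 have nonzero weight after conditioning:
  (W=0, X=3, Y=0, Z=0) weight 2/189
  (W=0, X=3, Y=0, Z=1) weight 2/189
  (W=0, X=3, Y=0, Z=2) weight 2/189
  (W=0, X=3, Y=1, Z=0) weight 4/189
  (W=0, X=3, Y=1, Z=1) weight 4/189
  (W=0, X=3, Y=1, Z=2) weight 4/189
  (W=1, X=2, Y=0, Z=0) weight 1/108
  (W=1, X=2, Y=0, Z=1) weight 1/108
  (W=2, X=1, Y=0, Z=0) weight 2/189
  … 9 more
Group by W:
  weight(W=0) = 2/21
  weight(W=1) = 1/12
  weight(W=2) = 2/21
Total weight = 2/21 + 1/12 + 2/21 = 23/84
P(W=0 | obs) = 2/21 / 23/84 = 8/23
P(W=1 | obs) = 1/12 / 23/84 = 7/23
P(W=2 | obs) = 2/21 / 23/84 = 8/23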